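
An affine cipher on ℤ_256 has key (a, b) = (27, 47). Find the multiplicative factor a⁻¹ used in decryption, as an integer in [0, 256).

19

gcd(256, 27) by repeated division:
256 = 9*27 + 13
27 = 2*13 + 1
13 = 13*1 + 0
The gcd is 1. Working backward:
1 = 27 − 2·13
1 = −2·256 + 19·27
So 27·19 ≡ 1 (mod 256).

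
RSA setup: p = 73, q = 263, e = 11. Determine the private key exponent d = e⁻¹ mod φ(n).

1715

φ(n) = (p−1)(q−1) = 72·262 = 18864.
Need d with 11·d ≡ 1 (mod 18864). Apply the extended Euclidean algorithm:
18864 = 1714*11 + 10
11 = 1*10 + 1
10 = 10*1 + 0
Back-substitute:
1 = 11 − 10
1 = −18864 + 1715·11
So 11·1715 ≡ 1 (mod 18864), hence d = 1715.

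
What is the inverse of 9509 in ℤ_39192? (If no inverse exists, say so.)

Extended Euclidean algorithm:
39192 = 4*9509 + 1156
9509 = 8*1156 + 261
1156 = 4*261 + 112
261 = 2*112 + 37
112 = 3*37 + 1
37 = 37*1 + 0
The gcd is 1. Working backward:
1 = 112 − 3·37
1 = −3·261 + 7·112
1 = 7·1156 − 31·261
1 = −31·9509 + 255·1156
1 = 255·39192 − 1051·9509
So 9509·(-1051) ≡ 1 (mod 39192), and -1051 ≡ 38141 (mod 39192).

38141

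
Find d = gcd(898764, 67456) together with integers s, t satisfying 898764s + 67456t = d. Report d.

Repeated division:
898764 = 13·67456 + 21836
67456 = 3·21836 + 1948
21836 = 11·1948 + 408
1948 = 4·408 + 316
408 = 1·316 + 92
316 = 3·92 + 40
92 = 2·40 + 12
40 = 3·12 + 4
12 = 3·4 + 0
gcd(898764, 67456) = 4.
Express as a combination:
4 = 40 − 3·12
4 = −3·92 + 7·40
4 = 7·316 − 24·92
4 = −24·408 + 31·316
4 = 31·1948 − 148·408
4 = −148·21836 + 1659·1948
4 = 1659·67456 − 5125·21836
4 = −5125·898764 + 68284·67456
So 4 = (-5125)·898764 + (68284)·67456.

4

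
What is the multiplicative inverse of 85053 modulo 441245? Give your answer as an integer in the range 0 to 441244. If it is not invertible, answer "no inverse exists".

gcd(441245, 85053) by repeated division:
441245 = 5·85053 + 15980
85053 = 5·15980 + 5153
15980 = 3·5153 + 521
5153 = 9·521 + 464
521 = 1·464 + 57
464 = 8·57 + 8
57 = 7·8 + 1
8 = 8·1 + 0
Since gcd(85053, 441245) = 1, back-substitute to write 1 as a combination:
1 = 57 − 7·8
1 = −7·464 + 57·57
1 = 57·521 − 64·464
1 = −64·5153 + 633·521
1 = 633·15980 − 1963·5153
1 = −1963·85053 + 10448·15980
1 = 10448·441245 − 54203·85053
Thus 85053·(-54203) ≡ 1 (mod 441245); reducing, -54203 mod 441245 = 387042.

387042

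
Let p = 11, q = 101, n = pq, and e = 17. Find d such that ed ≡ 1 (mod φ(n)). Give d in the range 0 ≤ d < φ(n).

φ(n) = (p−1)(q−1) = 10·100 = 1000.
Need d with 17·d ≡ 1 (mod 1000). Apply the extended Euclidean algorithm:
1000 = 58*17 + 14
17 = 1*14 + 3
14 = 4*3 + 2
3 = 1*2 + 1
2 = 2*1 + 0
Back-substitute:
1 = 3 − 2
1 = −14 + 5·3
1 = 5·17 − 6·14
1 = −6·1000 + 353·17
So 17·353 ≡ 1 (mod 1000), hence d = 353.

353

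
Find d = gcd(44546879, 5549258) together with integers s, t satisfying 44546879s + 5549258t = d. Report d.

13

Apply Euclid's algorithm to 44546879 and 5549258:
44546879 = 8*5549258 + 152815
5549258 = 36*152815 + 47918
152815 = 3*47918 + 9061
47918 = 5*9061 + 2613
9061 = 3*2613 + 1222
2613 = 2*1222 + 169
1222 = 7*169 + 39
169 = 4*39 + 13
39 = 3*13 + 0
gcd(44546879, 5549258) = 13.
Back-substituting:
13 = 169 − 4·39
13 = −4·1222 + 29·169
13 = 29·2613 − 62·1222
13 = −62·9061 + 215·2613
13 = 215·47918 − 1137·9061
13 = −1137·152815 + 3626·47918
13 = 3626·5549258 − 131673·152815
13 = −131673·44546879 + 1057010·5549258
So 13 = (-131673)·44546879 + (1057010)·5549258.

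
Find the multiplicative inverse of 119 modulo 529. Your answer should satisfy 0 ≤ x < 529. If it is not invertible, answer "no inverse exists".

489

gcd(529, 119) by repeated division:
529 = 4×119 + 53
119 = 2×53 + 13
53 = 4×13 + 1
13 = 13×1 + 0
The gcd is 1. Working backward:
1 = 53 − 4·13
1 = −4·119 + 9·53
1 = 9·529 − 40·119
Thus 119·(-40) ≡ 1 (mod 529); reducing, -40 mod 529 = 489.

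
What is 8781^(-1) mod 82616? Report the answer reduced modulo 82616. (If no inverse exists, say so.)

56037

Extended Euclidean algorithm:
82616 = 9·8781 + 3587
8781 = 2·3587 + 1607
3587 = 2·1607 + 373
1607 = 4·373 + 115
373 = 3·115 + 28
115 = 4·28 + 3
28 = 9·3 + 1
3 = 3·1 + 0
gcd = 1, so the inverse exists. Back-substitute:
1 = 28 − 9·3
1 = −9·115 + 37·28
1 = 37·373 − 120·115
1 = −120·1607 + 517·373
1 = 517·3587 − 1154·1607
1 = −1154·8781 + 2825·3587
1 = 2825·82616 − 26579·8781
Hence 8781⁻¹ ≡ -26579 ≡ 56037 (mod 82616).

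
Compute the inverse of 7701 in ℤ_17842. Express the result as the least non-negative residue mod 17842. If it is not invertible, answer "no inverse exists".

Extended Euclidean algorithm:
17842 = 2*7701 + 2440
7701 = 3*2440 + 381
2440 = 6*381 + 154
381 = 2*154 + 73
154 = 2*73 + 8
73 = 9*8 + 1
8 = 8*1 + 0
The gcd is 1. Working backward:
1 = 73 − 9·8
1 = −9·154 + 19·73
1 = 19·381 − 47·154
1 = −47·2440 + 301·381
1 = 301·7701 − 950·2440
1 = −950·17842 + 2201·7701
So 7701·2201 ≡ 1 (mod 17842).

2201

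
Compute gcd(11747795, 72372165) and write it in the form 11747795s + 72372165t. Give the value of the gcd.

5

Euclidean algorithm:
72372165 = 6·11747795 + 1885395
11747795 = 6·1885395 + 435425
1885395 = 4·435425 + 143695
435425 = 3·143695 + 4340
143695 = 33·4340 + 475
4340 = 9·475 + 65
475 = 7·65 + 20
65 = 3·20 + 5
20 = 4·5 + 0
gcd(11747795, 72372165) = 5.
Express as a combination:
5 = 65 − 3·20
5 = −3·475 + 22·65
5 = 22·4340 − 201·475
5 = −201·143695 + 6655·4340
5 = 6655·435425 − 20166·143695
5 = −20166·1885395 + 87319·435425
5 = 87319·11747795 − 544080·1885395
5 = −544080·72372165 + 3351799·11747795
So 5 = (-544080)·72372165 + (3351799)·11747795.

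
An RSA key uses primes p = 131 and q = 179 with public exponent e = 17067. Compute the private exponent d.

φ(n) = (p−1)(q−1) = 130·178 = 23140.
Need d with 17067·d ≡ 1 (mod 23140). Apply the extended Euclidean algorithm:
23140 = 1·17067 + 6073
17067 = 2·6073 + 4921
6073 = 1·4921 + 1152
4921 = 4·1152 + 313
1152 = 3·313 + 213
313 = 1·213 + 100
213 = 2·100 + 13
100 = 7·13 + 9
13 = 1·9 + 4
9 = 2·4 + 1
4 = 4·1 + 0
Back-substitute:
1 = 9 − 2·4
1 = −2·13 + 3·9
1 = 3·100 − 23·13
1 = −23·213 + 49·100
1 = 49·313 − 72·213
1 = −72·1152 + 265·313
1 = 265·4921 − 1132·1152
1 = −1132·6073 + 1397·4921
1 = 1397·17067 − 3926·6073
1 = −3926·23140 + 5323·17067
So 17067·5323 ≡ 1 (mod 23140), hence d = 5323.

5323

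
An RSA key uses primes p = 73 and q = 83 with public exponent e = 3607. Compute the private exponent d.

5575

φ(n) = (p−1)(q−1) = 72·82 = 5904.
Need d with 3607·d ≡ 1 (mod 5904). Apply the extended Euclidean algorithm:
5904 = 1×3607 + 2297
3607 = 1×2297 + 1310
2297 = 1×1310 + 987
1310 = 1×987 + 323
987 = 3×323 + 18
323 = 17×18 + 17
18 = 1×17 + 1
17 = 17×1 + 0
Back-substitute:
1 = 18 − 17
1 = −323 + 18·18
1 = 18·987 − 55·323
1 = −55·1310 + 73·987
1 = 73·2297 − 128·1310
1 = −128·3607 + 201·2297
1 = 201·5904 − 329·3607
So 3607·(-329) ≡ 1 (mod 5904), hence d ≡ -329 ≡ 5575 (mod 5904).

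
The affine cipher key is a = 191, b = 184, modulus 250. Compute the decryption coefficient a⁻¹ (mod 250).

Apply the Euclidean algorithm to 250 and 191:
250 = 1×191 + 59
191 = 3×59 + 14
59 = 4×14 + 3
14 = 4×3 + 2
3 = 1×2 + 1
2 = 2×1 + 0
Since gcd(191, 250) = 1, back-substitute to write 1 as a combination:
1 = 3 − 2
1 = −14 + 5·3
1 = 5·59 − 21·14
1 = −21·191 + 68·59
1 = 68·250 − 89·191
Hence 191⁻¹ ≡ -89 ≡ 161 (mod 250).

161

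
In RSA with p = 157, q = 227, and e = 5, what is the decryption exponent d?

φ(n) = (p−1)(q−1) = 156·226 = 35256.
Need d with 5·d ≡ 1 (mod 35256). Apply the extended Euclidean algorithm:
35256 = 7051·5 + 1
5 = 5·1 + 0
Back-substitute:
1 = 35256 − 7051·5
So 5·(-7051) ≡ 1 (mod 35256), hence d ≡ -7051 ≡ 28205 (mod 35256).

28205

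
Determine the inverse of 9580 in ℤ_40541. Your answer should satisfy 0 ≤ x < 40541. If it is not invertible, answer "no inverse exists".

31396

gcd(40541, 9580) by repeated division:
40541 = 4*9580 + 2221
9580 = 4*2221 + 696
2221 = 3*696 + 133
696 = 5*133 + 31
133 = 4*31 + 9
31 = 3*9 + 4
9 = 2*4 + 1
4 = 4*1 + 0
Since gcd(9580, 40541) = 1, back-substitute to write 1 as a combination:
1 = 9 − 2·4
1 = −2·31 + 7·9
1 = 7·133 − 30·31
1 = −30·696 + 157·133
1 = 157·2221 − 501·696
1 = −501·9580 + 2161·2221
1 = 2161·40541 − 9145·9580
So 9580·(-9145) ≡ 1 (mod 40541), and -9145 ≡ 31396 (mod 40541).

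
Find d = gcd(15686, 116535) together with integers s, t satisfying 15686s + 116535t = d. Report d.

Apply Euclid's algorithm to 116535 and 15686:
116535 = 7*15686 + 6733
15686 = 2*6733 + 2220
6733 = 3*2220 + 73
2220 = 30*73 + 30
73 = 2*30 + 13
30 = 2*13 + 4
13 = 3*4 + 1
4 = 4*1 + 0
gcd(15686, 116535) = 1.
Express as a combination:
1 = 13 − 3·4
1 = −3·30 + 7·13
1 = 7·73 − 17·30
1 = −17·2220 + 517·73
1 = 517·6733 − 1568·2220
1 = −1568·15686 + 3653·6733
1 = 3653·116535 − 27139·15686
So 1 = (3653)·116535 + (-27139)·15686.

1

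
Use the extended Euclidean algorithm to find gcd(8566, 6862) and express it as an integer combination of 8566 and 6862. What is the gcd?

2

Apply Euclid's algorithm to 8566 and 6862:
8566 = 1*6862 + 1704
6862 = 4*1704 + 46
1704 = 37*46 + 2
46 = 23*2 + 0
gcd(8566, 6862) = 2.
Working backward:
2 = 1704 − 37·46
2 = −37·6862 + 149·1704
2 = 149·8566 − 186·6862
So 2 = (149)·8566 + (-186)·6862.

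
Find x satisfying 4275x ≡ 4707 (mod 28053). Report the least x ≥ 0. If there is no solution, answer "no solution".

First find gcd(4275, 28053):
28053 = 6×4275 + 2403
4275 = 1×2403 + 1872
2403 = 1×1872 + 531
1872 = 3×531 + 279
531 = 1×279 + 252
279 = 1×252 + 27
252 = 9×27 + 9
27 = 3×9 + 0
gcd = 9 and 9 | 4707, so solutions exist. Divide through by 9: 475x ≡ 523 (mod 3117).
Now find 475⁻¹ mod 3117:
3117 = 6·475 + 267
475 = 1·267 + 208
267 = 1·208 + 59
208 = 3·59 + 31
59 = 1·31 + 28
31 = 1·28 + 3
28 = 9·3 + 1
3 = 3·1 + 0
Back-substitute:
1 = 28 − 9·3
1 = −9·31 + 10·28
1 = 10·59 − 19·31
1 = −19·208 + 67·59
1 = 67·267 − 86·208
1 = −86·475 + 153·267
1 = 153·3117 − 1004·475
So 475·(-1004) ≡ 1 (mod 3117), i.e. 475⁻¹ ≡ 2113.
Then x ≡ 2113·523 ≡ 1681 (mod 3117); the smallest non-negative solution is x = 1681.

1681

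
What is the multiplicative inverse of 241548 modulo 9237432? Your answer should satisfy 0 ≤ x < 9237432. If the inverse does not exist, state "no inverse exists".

Euclidean algorithm on 9237432, 241548:
9237432 = 38·241548 + 58608
241548 = 4·58608 + 7116
58608 = 8·7116 + 1680
7116 = 4·1680 + 396
1680 = 4·396 + 96
396 = 4·96 + 12
96 = 8·12 + 0
Since gcd = 12 > 1, 241548 is not a unit mod 9237432.

no inverse exists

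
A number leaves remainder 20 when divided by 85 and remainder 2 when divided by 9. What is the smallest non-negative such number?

20

Write x = 20 + 85·k. Then 85·k ≡ 2 − 20 ≡ 0 (mod 9).
Need 85⁻¹ mod 9. Extended Euclid on (9, 4):
9 = 2×4 + 1
4 = 4×1 + 0
Back-substitute:
1 = 9 − 2·4
85⁻¹ ≡ 7 (mod 9), so k ≡ 7·0 ≡ 0 (mod 9).
x = 20 + 85·0 = 20.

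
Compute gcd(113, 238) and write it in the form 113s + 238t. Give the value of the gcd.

1

Euclidean algorithm:
238 = 2·113 + 12
113 = 9·12 + 5
12 = 2·5 + 2
5 = 2·2 + 1
2 = 2·1 + 0
gcd(113, 238) = 1.
Back-substituting:
1 = 5 − 2·2
1 = −2·12 + 5·5
1 = 5·113 − 47·12
1 = −47·238 + 99·113
So 1 = (-47)·238 + (99)·113.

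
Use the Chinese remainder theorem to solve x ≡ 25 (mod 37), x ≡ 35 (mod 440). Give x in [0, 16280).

Write x = 25 + 37·k. Then 37·k ≡ 35 − 25 ≡ 10 (mod 440).
Need 37⁻¹ mod 440. Extended Euclid on (440, 37):
440 = 11·37 + 33
37 = 1·33 + 4
33 = 8·4 + 1
4 = 4·1 + 0
Back-substitute:
1 = 33 − 8·4
1 = −8·37 + 9·33
1 = 9·440 − 107·37
37⁻¹ ≡ 333 (mod 440), so k ≡ 333·10 ≡ 250 (mod 440).
x = 25 + 37·250 = 9275.

9275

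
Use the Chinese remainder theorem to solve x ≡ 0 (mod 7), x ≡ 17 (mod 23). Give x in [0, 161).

Write x = 0 + 7·k. Then 7·k ≡ 17 − 0 ≡ 17 (mod 23).
Need 7⁻¹ mod 23. Extended Euclid on (23, 7):
23 = 3×7 + 2
7 = 3×2 + 1
2 = 2×1 + 0
Back-substitute:
1 = 7 − 3·2
1 = −3·23 + 10·7
7⁻¹ ≡ 10 (mod 23), so k ≡ 10·17 ≡ 9 (mod 23).
x = 0 + 7·9 = 63.

63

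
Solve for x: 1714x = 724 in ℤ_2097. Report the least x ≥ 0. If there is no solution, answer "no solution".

First find gcd(1714, 2097):
2097 = 1×1714 + 383
1714 = 4×383 + 182
383 = 2×182 + 19
182 = 9×19 + 11
19 = 1×11 + 8
11 = 1×8 + 3
8 = 2×3 + 2
3 = 1×2 + 1
2 = 2×1 + 0
gcd = 1, so a unique solution mod 2097 exists.
Back-substitute for the Bézout coefficients:
1 = 3 − 2
1 = −8 + 3·3
1 = 3·11 − 4·8
1 = −4·19 + 7·11
1 = 7·182 − 67·19
1 = −67·383 + 141·182
1 = 141·1714 − 631·383
1 = −631·2097 + 772·1714
So 1714·(772) ≡ 1 (mod 2097), giving 1714⁻¹ ≡ 772.
x ≡ 1714⁻¹·724 ≡ 772·724 ≡ 1126 (mod 2097).

1126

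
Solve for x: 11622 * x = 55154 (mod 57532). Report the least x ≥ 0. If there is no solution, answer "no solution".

First find gcd(11622, 57532):
57532 = 4*11622 + 11044
11622 = 1*11044 + 578
11044 = 19*578 + 62
578 = 9*62 + 20
62 = 3*20 + 2
20 = 10*2 + 0
gcd = 2 and 2 | 55154, so solutions exist. Divide through by 2: 5811x ≡ 27577 (mod 28766).
Now find 5811⁻¹ mod 28766:
28766 = 4*5811 + 5522
5811 = 1*5522 + 289
5522 = 19*289 + 31
289 = 9*31 + 10
31 = 3*10 + 1
10 = 10*1 + 0
Back-substitute:
1 = 31 − 3·10
1 = −3·289 + 28·31
1 = 28·5522 − 535·289
1 = −535·5811 + 563·5522
1 = 563·28766 − 2787·5811
So 5811·(-2787) ≡ 1 (mod 28766), i.e. 5811⁻¹ ≡ 25979.
Then x ≡ 25979·27577 ≡ 5653 (mod 28766); the smallest non-negative solution is x = 5653.

5653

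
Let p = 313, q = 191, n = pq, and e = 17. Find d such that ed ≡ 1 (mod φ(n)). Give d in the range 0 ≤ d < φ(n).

55793

φ(n) = (p−1)(q−1) = 312·190 = 59280.
Need d with 17·d ≡ 1 (mod 59280). Apply the extended Euclidean algorithm:
59280 = 3487·17 + 1
17 = 17·1 + 0
Back-substitute:
1 = 59280 − 3487·17
So 17·(-3487) ≡ 1 (mod 59280), hence d ≡ -3487 ≡ 55793 (mod 59280).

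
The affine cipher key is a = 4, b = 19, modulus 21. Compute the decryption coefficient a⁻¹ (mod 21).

16

gcd(21, 4) by repeated division:
21 = 5*4 + 1
4 = 4*1 + 0
gcd = 1, so the inverse exists. Back-substitute:
1 = 21 − 5·4
Hence 4⁻¹ ≡ -5 ≡ 16 (mod 21).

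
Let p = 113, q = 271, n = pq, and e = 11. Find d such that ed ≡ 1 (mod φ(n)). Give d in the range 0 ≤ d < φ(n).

27491

φ(n) = (p−1)(q−1) = 112·270 = 30240.
Need d with 11·d ≡ 1 (mod 30240). Apply the extended Euclidean algorithm:
30240 = 2749·11 + 1
11 = 11·1 + 0
Back-substitute:
1 = 30240 − 2749·11
So 11·(-2749) ≡ 1 (mod 30240), hence d ≡ -2749 ≡ 27491 (mod 30240).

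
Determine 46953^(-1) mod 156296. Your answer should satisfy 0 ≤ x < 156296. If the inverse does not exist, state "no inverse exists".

118561

Run Euclid on (156296, 46953):
156296 = 3·46953 + 15437
46953 = 3·15437 + 642
15437 = 24·642 + 29
642 = 22·29 + 4
29 = 7·4 + 1
4 = 4·1 + 0
The gcd is 1. Working backward:
1 = 29 − 7·4
1 = −7·642 + 155·29
1 = 155·15437 − 3727·642
1 = −3727·46953 + 11336·15437
1 = 11336·156296 − 37735·46953
Thus 46953·(-37735) ≡ 1 (mod 156296); reducing, -37735 mod 156296 = 118561.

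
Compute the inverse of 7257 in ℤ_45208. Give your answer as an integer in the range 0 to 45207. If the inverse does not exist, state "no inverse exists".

1601

Extended Euclidean algorithm:
45208 = 6·7257 + 1666
7257 = 4·1666 + 593
1666 = 2·593 + 480
593 = 1·480 + 113
480 = 4·113 + 28
113 = 4·28 + 1
28 = 28·1 + 0
gcd = 1, so the inverse exists. Back-substitute:
1 = 113 − 4·28
1 = −4·480 + 17·113
1 = 17·593 − 21·480
1 = −21·1666 + 59·593
1 = 59·7257 − 257·1666
1 = −257·45208 + 1601·7257
So 7257·1601 ≡ 1 (mod 45208).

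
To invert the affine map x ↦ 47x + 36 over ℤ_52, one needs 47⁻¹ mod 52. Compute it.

31

Run Euclid on (52, 47):
52 = 1*47 + 5
47 = 9*5 + 2
5 = 2*2 + 1
2 = 2*1 + 0
The gcd is 1. Working backward:
1 = 5 − 2·2
1 = −2·47 + 19·5
1 = 19·52 − 21·47
Thus 47·(-21) ≡ 1 (mod 52); reducing, -21 mod 52 = 31.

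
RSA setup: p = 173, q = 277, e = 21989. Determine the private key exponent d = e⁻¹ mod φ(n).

φ(n) = (p−1)(q−1) = 172·276 = 47472.
Need d with 21989·d ≡ 1 (mod 47472). Apply the extended Euclidean algorithm:
47472 = 2*21989 + 3494
21989 = 6*3494 + 1025
3494 = 3*1025 + 419
1025 = 2*419 + 187
419 = 2*187 + 45
187 = 4*45 + 7
45 = 6*7 + 3
7 = 2*3 + 1
3 = 3*1 + 0
Back-substitute:
1 = 7 − 2·3
1 = −2·45 + 13·7
1 = 13·187 − 54·45
1 = −54·419 + 121·187
1 = 121·1025 − 296·419
1 = −296·3494 + 1009·1025
1 = 1009·21989 − 6350·3494
1 = −6350·47472 + 13709·21989
So 21989·13709 ≡ 1 (mod 47472), hence d = 13709.

13709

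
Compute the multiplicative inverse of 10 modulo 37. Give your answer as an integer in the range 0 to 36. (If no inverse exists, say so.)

Apply the Euclidean algorithm to 37 and 10:
37 = 3*10 + 7
10 = 1*7 + 3
7 = 2*3 + 1
3 = 3*1 + 0
The gcd is 1. Working backward:
1 = 7 − 2·3
1 = −2·10 + 3·7
1 = 3·37 − 11·10
So 10·(-11) ≡ 1 (mod 37), and -11 ≡ 26 (mod 37).

26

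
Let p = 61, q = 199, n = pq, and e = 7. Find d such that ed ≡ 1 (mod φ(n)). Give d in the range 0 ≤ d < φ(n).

φ(n) = (p−1)(q−1) = 60·198 = 11880.
Need d with 7·d ≡ 1 (mod 11880). Apply the extended Euclidean algorithm:
11880 = 1697·7 + 1
7 = 7·1 + 0
Back-substitute:
1 = 11880 − 1697·7
So 7·(-1697) ≡ 1 (mod 11880), hence d ≡ -1697 ≡ 10183 (mod 11880).

10183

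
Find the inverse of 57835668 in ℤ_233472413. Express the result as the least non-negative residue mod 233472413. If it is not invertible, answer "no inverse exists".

Run Euclid on (233472413, 57835668):
233472413 = 4*57835668 + 2129741
57835668 = 27*2129741 + 332661
2129741 = 6*332661 + 133775
332661 = 2*133775 + 65111
133775 = 2*65111 + 3553
65111 = 18*3553 + 1157
3553 = 3*1157 + 82
1157 = 14*82 + 9
82 = 9*9 + 1
9 = 9*1 + 0
gcd = 1, so the inverse exists. Back-substitute:
1 = 82 − 9·9
1 = −9·1157 + 127·82
1 = 127·3553 − 390·1157
1 = −390·65111 + 7147·3553
1 = 7147·133775 − 14684·65111
1 = −14684·332661 + 36515·133775
1 = 36515·2129741 − 233774·332661
1 = −233774·57835668 + 6348413·2129741
1 = 6348413·233472413 − 25627426·57835668
Hence 57835668⁻¹ ≡ -25627426 ≡ 207844987 (mod 233472413).

207844987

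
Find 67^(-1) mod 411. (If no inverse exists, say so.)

319

Extended Euclidean algorithm:
411 = 6×67 + 9
67 = 7×9 + 4
9 = 2×4 + 1
4 = 4×1 + 0
Since gcd(67, 411) = 1, back-substitute to write 1 as a combination:
1 = 9 − 2·4
1 = −2·67 + 15·9
1 = 15·411 − 92·67
Thus 67·(-92) ≡ 1 (mod 411); reducing, -92 mod 411 = 319.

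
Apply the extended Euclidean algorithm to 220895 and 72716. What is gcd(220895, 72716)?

Apply Euclid's algorithm to 220895 and 72716:
220895 = 3*72716 + 2747
72716 = 26*2747 + 1294
2747 = 2*1294 + 159
1294 = 8*159 + 22
159 = 7*22 + 5
22 = 4*5 + 2
5 = 2*2 + 1
2 = 2*1 + 0
gcd(220895, 72716) = 1.
Working backward:
1 = 5 − 2·2
1 = −2·22 + 9·5
1 = 9·159 − 65·22
1 = −65·1294 + 529·159
1 = 529·2747 − 1123·1294
1 = −1123·72716 + 29727·2747
1 = 29727·220895 − 90304·72716
So 1 = (29727)·220895 + (-90304)·72716.

1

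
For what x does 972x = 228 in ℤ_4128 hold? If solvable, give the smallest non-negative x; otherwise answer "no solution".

First find gcd(972, 4128):
4128 = 4×972 + 240
972 = 4×240 + 12
240 = 20×12 + 0
gcd = 12 and 12 | 228, so solutions exist. Divide through by 12: 81x ≡ 19 (mod 344).
Now find 81⁻¹ mod 344:
344 = 4·81 + 20
81 = 4·20 + 1
20 = 20·1 + 0
Back-substitute:
1 = 81 − 4·20
1 = −4·344 + 17·81
So 81⁻¹ ≡ 17 (mod 344).
Then x ≡ 17·19 ≡ 323 (mod 344); the smallest non-negative solution is x = 323.

323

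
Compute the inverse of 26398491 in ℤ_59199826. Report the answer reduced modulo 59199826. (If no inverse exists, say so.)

Euclidean algorithm on 59199826, 26398491:
59199826 = 2×26398491 + 6402844
26398491 = 4×6402844 + 787115
6402844 = 8×787115 + 105924
787115 = 7×105924 + 45647
105924 = 2×45647 + 14630
45647 = 3×14630 + 1757
14630 = 8×1757 + 574
1757 = 3×574 + 35
574 = 16×35 + 14
35 = 2×14 + 7
14 = 2×7 + 0
The gcd is 7, not 1, hence no inverse exists.

no inverse exists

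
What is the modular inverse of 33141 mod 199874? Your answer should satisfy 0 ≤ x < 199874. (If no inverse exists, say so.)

Apply the Euclidean algorithm to 199874 and 33141:
199874 = 6*33141 + 1028
33141 = 32*1028 + 245
1028 = 4*245 + 48
245 = 5*48 + 5
48 = 9*5 + 3
5 = 1*3 + 2
3 = 1*2 + 1
2 = 2*1 + 0
The gcd is 1. Working backward:
1 = 3 − 2
1 = −5 + 2·3
1 = 2·48 − 19·5
1 = −19·245 + 97·48
1 = 97·1028 − 407·245
1 = −407·33141 + 13121·1028
1 = 13121·199874 − 79133·33141
Thus 33141·(-79133) ≡ 1 (mod 199874); reducing, -79133 mod 199874 = 120741.

120741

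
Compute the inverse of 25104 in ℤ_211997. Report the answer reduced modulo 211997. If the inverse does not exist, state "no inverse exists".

gcd(211997, 25104) by repeated division:
211997 = 8×25104 + 11165
25104 = 2×11165 + 2774
11165 = 4×2774 + 69
2774 = 40×69 + 14
69 = 4×14 + 13
14 = 1×13 + 1
13 = 13×1 + 0
gcd = 1, so the inverse exists. Back-substitute:
1 = 14 − 13
1 = −69 + 5·14
1 = 5·2774 − 201·69
1 = −201·11165 + 809·2774
1 = 809·25104 − 1819·11165
1 = −1819·211997 + 15361·25104
So 25104·15361 ≡ 1 (mod 211997).

15361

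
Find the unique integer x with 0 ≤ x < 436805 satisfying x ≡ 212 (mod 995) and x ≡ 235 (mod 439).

93742

Write x = 212 + 995·k. Then 995·k ≡ 235 − 212 ≡ 23 (mod 439).
Need 995⁻¹ mod 439. Extended Euclid on (439, 117):
439 = 3·117 + 88
117 = 1·88 + 29
88 = 3·29 + 1
29 = 29·1 + 0
Back-substitute:
1 = 88 − 3·29
1 = −3·117 + 4·88
1 = 4·439 − 15·117
995⁻¹ ≡ 424 (mod 439), so k ≡ 424·23 ≡ 94 (mod 439).
x = 212 + 995·94 = 93742.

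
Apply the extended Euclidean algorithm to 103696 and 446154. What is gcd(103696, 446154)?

Apply Euclid's algorithm to 446154 and 103696:
446154 = 4×103696 + 31370
103696 = 3×31370 + 9586
31370 = 3×9586 + 2612
9586 = 3×2612 + 1750
2612 = 1×1750 + 862
1750 = 2×862 + 26
862 = 33×26 + 4
26 = 6×4 + 2
4 = 2×2 + 0
gcd(103696, 446154) = 2.
Express as a combination:
2 = 26 − 6·4
2 = −6·862 + 199·26
2 = 199·1750 − 404·862
2 = −404·2612 + 603·1750
2 = 603·9586 − 2213·2612
2 = −2213·31370 + 7242·9586
2 = 7242·103696 − 23939·31370
2 = −23939·446154 + 102998·103696
So 2 = (-23939)·446154 + (102998)·103696.

2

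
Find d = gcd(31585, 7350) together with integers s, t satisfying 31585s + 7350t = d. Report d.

Repeated division:
31585 = 4×7350 + 2185
7350 = 3×2185 + 795
2185 = 2×795 + 595
795 = 1×595 + 200
595 = 2×200 + 195
200 = 1×195 + 5
195 = 39×5 + 0
gcd(31585, 7350) = 5.
Working backward:
5 = 200 − 195
5 = −595 + 3·200
5 = 3·795 − 4·595
5 = −4·2185 + 11·795
5 = 11·7350 − 37·2185
5 = −37·31585 + 159·7350
So 5 = (-37)·31585 + (159)·7350.

5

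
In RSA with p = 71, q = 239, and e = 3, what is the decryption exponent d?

φ(n) = (p−1)(q−1) = 70·238 = 16660.
Need d with 3·d ≡ 1 (mod 16660). Apply the extended Euclidean algorithm:
16660 = 5553·3 + 1
3 = 3·1 + 0
Back-substitute:
1 = 16660 − 5553·3
So 3·(-5553) ≡ 1 (mod 16660), hence d ≡ -5553 ≡ 11107 (mod 16660).

11107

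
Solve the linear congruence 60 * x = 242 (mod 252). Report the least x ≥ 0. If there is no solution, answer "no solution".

gcd(60, 252):
252 = 4×60 + 12
60 = 5×12 + 0
gcd = 12, but 12 ∤ 242, so the congruence has no solution.

no solution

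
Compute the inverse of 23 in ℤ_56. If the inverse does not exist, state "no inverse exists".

Extended Euclidean algorithm:
56 = 2·23 + 10
23 = 2·10 + 3
10 = 3·3 + 1
3 = 3·1 + 0
Since gcd(23, 56) = 1, back-substitute to write 1 as a combination:
1 = 10 − 3·3
1 = −3·23 + 7·10
1 = 7·56 − 17·23
So 23·(-17) ≡ 1 (mod 56), and -17 ≡ 39 (mod 56).

39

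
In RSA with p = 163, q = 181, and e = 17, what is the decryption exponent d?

17153

φ(n) = (p−1)(q−1) = 162·180 = 29160.
Need d with 17·d ≡ 1 (mod 29160). Apply the extended Euclidean algorithm:
29160 = 1715×17 + 5
17 = 3×5 + 2
5 = 2×2 + 1
2 = 2×1 + 0
Back-substitute:
1 = 5 − 2·2
1 = −2·17 + 7·5
1 = 7·29160 − 12007·17
So 17·(-12007) ≡ 1 (mod 29160), hence d ≡ -12007 ≡ 17153 (mod 29160).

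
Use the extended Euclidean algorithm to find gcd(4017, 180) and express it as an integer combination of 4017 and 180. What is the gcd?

3

Repeated division:
4017 = 22*180 + 57
180 = 3*57 + 9
57 = 6*9 + 3
9 = 3*3 + 0
gcd(4017, 180) = 3.
Working backward:
3 = 57 − 6·9
3 = −6·180 + 19·57
3 = 19·4017 − 424·180
So 3 = (19)·4017 + (-424)·180.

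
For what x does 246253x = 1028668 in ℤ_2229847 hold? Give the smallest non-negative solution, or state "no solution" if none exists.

First find gcd(246253, 2229847):
2229847 = 9*246253 + 13570
246253 = 18*13570 + 1993
13570 = 6*1993 + 1612
1993 = 1*1612 + 381
1612 = 4*381 + 88
381 = 4*88 + 29
88 = 3*29 + 1
29 = 29*1 + 0
gcd = 1, so a unique solution mod 2229847 exists.
Back-substitute for the Bézout coefficients:
1 = 88 − 3·29
1 = −3·381 + 13·88
1 = 13·1612 − 55·381
1 = −55·1993 + 68·1612
1 = 68·13570 − 463·1993
1 = −463·246253 + 8402·13570
1 = 8402·2229847 − 76081·246253
So 246253·(-76081) ≡ 1 (mod 2229847), giving 246253⁻¹ ≡ 2153766.
x ≡ 246253⁻¹·1028668 ≡ 2153766·1028668 ≡ 1079898 (mod 2229847).

1079898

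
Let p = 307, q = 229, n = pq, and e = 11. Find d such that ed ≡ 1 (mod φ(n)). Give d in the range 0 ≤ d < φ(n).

57083

φ(n) = (p−1)(q−1) = 306·228 = 69768.
Need d with 11·d ≡ 1 (mod 69768). Apply the extended Euclidean algorithm:
69768 = 6342·11 + 6
11 = 1·6 + 5
6 = 1·5 + 1
5 = 5·1 + 0
Back-substitute:
1 = 6 − 5
1 = −11 + 2·6
1 = 2·69768 − 12685·11
So 11·(-12685) ≡ 1 (mod 69768), hence d ≡ -12685 ≡ 57083 (mod 69768).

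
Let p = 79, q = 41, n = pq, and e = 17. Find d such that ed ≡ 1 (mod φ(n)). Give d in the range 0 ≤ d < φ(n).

φ(n) = (p−1)(q−1) = 78·40 = 3120.
Need d with 17·d ≡ 1 (mod 3120). Apply the extended Euclidean algorithm:
3120 = 183·17 + 9
17 = 1·9 + 8
9 = 1·8 + 1
8 = 8·1 + 0
Back-substitute:
1 = 9 − 8
1 = −17 + 2·9
1 = 2·3120 − 367·17
So 17·(-367) ≡ 1 (mod 3120), hence d ≡ -367 ≡ 2753 (mod 3120).

2753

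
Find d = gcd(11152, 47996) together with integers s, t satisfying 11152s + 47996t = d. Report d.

Apply Euclid's algorithm to 47996 and 11152:
47996 = 4×11152 + 3388
11152 = 3×3388 + 988
3388 = 3×988 + 424
988 = 2×424 + 140
424 = 3×140 + 4
140 = 35×4 + 0
gcd(11152, 47996) = 4.
Express as a combination:
4 = 424 − 3·140
4 = −3·988 + 7·424
4 = 7·3388 − 24·988
4 = −24·11152 + 79·3388
4 = 79·47996 − 340·11152
So 4 = (79)·47996 + (-340)·11152.

4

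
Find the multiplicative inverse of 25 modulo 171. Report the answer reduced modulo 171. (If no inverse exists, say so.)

130

gcd(171, 25) by repeated division:
171 = 6*25 + 21
25 = 1*21 + 4
21 = 5*4 + 1
4 = 4*1 + 0
gcd = 1, so the inverse exists. Back-substitute:
1 = 21 − 5·4
1 = −5·25 + 6·21
1 = 6·171 − 41·25
So 25·(-41) ≡ 1 (mod 171), and -41 ≡ 130 (mod 171).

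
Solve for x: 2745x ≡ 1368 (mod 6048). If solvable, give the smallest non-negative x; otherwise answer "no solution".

472

First find gcd(2745, 6048):
6048 = 2*2745 + 558
2745 = 4*558 + 513
558 = 1*513 + 45
513 = 11*45 + 18
45 = 2*18 + 9
18 = 2*9 + 0
gcd = 9 and 9 | 1368, so solutions exist. Divide through by 9: 305x ≡ 152 (mod 672).
Now find 305⁻¹ mod 672:
672 = 2·305 + 62
305 = 4·62 + 57
62 = 1·57 + 5
57 = 11·5 + 2
5 = 2·2 + 1
2 = 2·1 + 0
Back-substitute:
1 = 5 − 2·2
1 = −2·57 + 23·5
1 = 23·62 − 25·57
1 = −25·305 + 123·62
1 = 123·672 − 271·305
So 305·(-271) ≡ 1 (mod 672), i.e. 305⁻¹ ≡ 401.
Then x ≡ 401·152 ≡ 472 (mod 672); the smallest non-negative solution is x = 472.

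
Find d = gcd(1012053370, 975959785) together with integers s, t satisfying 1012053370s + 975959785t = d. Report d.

5

Euclidean algorithm:
1012053370 = 1·975959785 + 36093585
975959785 = 27·36093585 + 1432990
36093585 = 25·1432990 + 268835
1432990 = 5·268835 + 88815
268835 = 3·88815 + 2390
88815 = 37·2390 + 385
2390 = 6·385 + 80
385 = 4·80 + 65
80 = 1·65 + 15
65 = 4·15 + 5
15 = 3·5 + 0
gcd(1012053370, 975959785) = 5.
Back-substituting:
5 = 65 − 4·15
5 = −4·80 + 5·65
5 = 5·385 − 24·80
5 = −24·2390 + 149·385
5 = 149·88815 − 5537·2390
5 = −5537·268835 + 16760·88815
5 = 16760·1432990 − 89337·268835
5 = −89337·36093585 + 2250185·1432990
5 = 2250185·975959785 − 60844332·36093585
5 = −60844332·1012053370 + 63094517·975959785
So 5 = (-60844332)·1012053370 + (63094517)·975959785.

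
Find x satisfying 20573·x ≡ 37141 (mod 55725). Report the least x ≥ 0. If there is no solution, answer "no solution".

12467

First find gcd(20573, 55725):
55725 = 2×20573 + 14579
20573 = 1×14579 + 5994
14579 = 2×5994 + 2591
5994 = 2×2591 + 812
2591 = 3×812 + 155
812 = 5×155 + 37
155 = 4×37 + 7
37 = 5×7 + 2
7 = 3×2 + 1
2 = 2×1 + 0
gcd = 1, so a unique solution mod 55725 exists.
Back-substitute for the Bézout coefficients:
1 = 7 − 3·2
1 = −3·37 + 16·7
1 = 16·155 − 67·37
1 = −67·812 + 351·155
1 = 351·2591 − 1120·812
1 = −1120·5994 + 2591·2591
1 = 2591·14579 − 6302·5994
1 = −6302·20573 + 8893·14579
1 = 8893·55725 − 24088·20573
So 20573·(-24088) ≡ 1 (mod 55725), giving 20573⁻¹ ≡ 31637.
x ≡ 20573⁻¹·37141 ≡ 31637·37141 ≡ 12467 (mod 55725).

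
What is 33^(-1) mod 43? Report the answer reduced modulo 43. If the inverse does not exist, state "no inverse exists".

30

Apply the Euclidean algorithm to 43 and 33:
43 = 1×33 + 10
33 = 3×10 + 3
10 = 3×3 + 1
3 = 3×1 + 0
Since gcd(33, 43) = 1, back-substitute to write 1 as a combination:
1 = 10 − 3·3
1 = −3·33 + 10·10
1 = 10·43 − 13·33
Hence 33⁻¹ ≡ -13 ≡ 30 (mod 43).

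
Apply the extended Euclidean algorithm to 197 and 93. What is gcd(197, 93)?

Apply Euclid's algorithm to 197 and 93:
197 = 2×93 + 11
93 = 8×11 + 5
11 = 2×5 + 1
5 = 5×1 + 0
gcd(197, 93) = 1.
Working backward:
1 = 11 − 2·5
1 = −2·93 + 17·11
1 = 17·197 − 36·93
So 1 = (17)·197 + (-36)·93.

1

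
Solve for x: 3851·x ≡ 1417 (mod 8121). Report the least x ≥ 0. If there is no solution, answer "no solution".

First find gcd(3851, 8121):
8121 = 2·3851 + 419
3851 = 9·419 + 80
419 = 5·80 + 19
80 = 4·19 + 4
19 = 4·4 + 3
4 = 1·3 + 1
3 = 3·1 + 0
gcd = 1, so a unique solution mod 8121 exists.
Back-substitute for the Bézout coefficients:
1 = 4 − 3
1 = −19 + 5·4
1 = 5·80 − 21·19
1 = −21·419 + 110·80
1 = 110·3851 − 1011·419
1 = −1011·8121 + 2132·3851
So 3851·(2132) ≡ 1 (mod 8121), giving 3851⁻¹ ≡ 2132.
x ≡ 3851⁻¹·1417 ≡ 2132·1417 ≡ 32 (mod 8121).

32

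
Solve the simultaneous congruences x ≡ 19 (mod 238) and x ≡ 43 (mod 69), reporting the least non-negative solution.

733

Write x = 19 + 238·k. Then 238·k ≡ 43 − 19 ≡ 24 (mod 69).
Need 238⁻¹ mod 69. Extended Euclid on (69, 31):
69 = 2×31 + 7
31 = 4×7 + 3
7 = 2×3 + 1
3 = 3×1 + 0
Back-substitute:
1 = 7 − 2·3
1 = −2·31 + 9·7
1 = 9·69 − 20·31
238⁻¹ ≡ 49 (mod 69), so k ≡ 49·24 ≡ 3 (mod 69).
x = 19 + 238·3 = 733.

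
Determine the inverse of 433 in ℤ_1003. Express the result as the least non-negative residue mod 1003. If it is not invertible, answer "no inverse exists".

593

Run Euclid on (1003, 433):
1003 = 2×433 + 137
433 = 3×137 + 22
137 = 6×22 + 5
22 = 4×5 + 2
5 = 2×2 + 1
2 = 2×1 + 0
Since gcd(433, 1003) = 1, back-substitute to write 1 as a combination:
1 = 5 − 2·2
1 = −2·22 + 9·5
1 = 9·137 − 56·22
1 = −56·433 + 177·137
1 = 177·1003 − 410·433
So 433·(-410) ≡ 1 (mod 1003), and -410 ≡ 593 (mod 1003).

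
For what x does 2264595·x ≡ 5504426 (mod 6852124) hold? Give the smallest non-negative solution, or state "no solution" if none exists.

3561614

First find gcd(2264595, 6852124):
6852124 = 3*2264595 + 58339
2264595 = 38*58339 + 47713
58339 = 1*47713 + 10626
47713 = 4*10626 + 5209
10626 = 2*5209 + 208
5209 = 25*208 + 9
208 = 23*9 + 1
9 = 9*1 + 0
gcd = 1, so a unique solution mod 6852124 exists.
Back-substitute for the Bézout coefficients:
1 = 208 − 23·9
1 = −23·5209 + 576·208
1 = 576·10626 − 1175·5209
1 = −1175·47713 + 5276·10626
1 = 5276·58339 − 6451·47713
1 = −6451·2264595 + 250414·58339
1 = 250414·6852124 − 757693·2264595
So 2264595·(-757693) ≡ 1 (mod 6852124), giving 2264595⁻¹ ≡ 6094431.
x ≡ 2264595⁻¹·5504426 ≡ 6094431·5504426 ≡ 3561614 (mod 6852124).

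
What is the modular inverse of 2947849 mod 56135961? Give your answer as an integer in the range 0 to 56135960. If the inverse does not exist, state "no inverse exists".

44136418

gcd(56135961, 2947849) by repeated division:
56135961 = 19×2947849 + 126830
2947849 = 23×126830 + 30759
126830 = 4×30759 + 3794
30759 = 8×3794 + 407
3794 = 9×407 + 131
407 = 3×131 + 14
131 = 9×14 + 5
14 = 2×5 + 4
5 = 1×4 + 1
4 = 4×1 + 0
Since gcd(2947849, 56135961) = 1, back-substitute to write 1 as a combination:
1 = 5 − 4
1 = −14 + 3·5
1 = 3·131 − 28·14
1 = −28·407 + 87·131
1 = 87·3794 − 811·407
1 = −811·30759 + 6575·3794
1 = 6575·126830 − 27111·30759
1 = −27111·2947849 + 630128·126830
1 = 630128·56135961 − 11999543·2947849
Thus 2947849·(-11999543) ≡ 1 (mod 56135961); reducing, -11999543 mod 56135961 = 44136418.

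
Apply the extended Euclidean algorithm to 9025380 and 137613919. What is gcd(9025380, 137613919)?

Repeated division:
137613919 = 15·9025380 + 2233219
9025380 = 4·2233219 + 92504
2233219 = 24·92504 + 13123
92504 = 7·13123 + 643
13123 = 20·643 + 263
643 = 2·263 + 117
263 = 2·117 + 29
117 = 4·29 + 1
29 = 29·1 + 0
gcd(9025380, 137613919) = 1.
Back-substituting:
1 = 117 − 4·29
1 = −4·263 + 9·117
1 = 9·643 − 22·263
1 = −22·13123 + 449·643
1 = 449·92504 − 3165·13123
1 = −3165·2233219 + 76409·92504
1 = 76409·9025380 − 308801·2233219
1 = −308801·137613919 + 4708424·9025380
So 1 = (-308801)·137613919 + (4708424)·9025380.

1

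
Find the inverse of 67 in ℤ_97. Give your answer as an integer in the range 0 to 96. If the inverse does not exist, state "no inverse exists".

42

Apply the Euclidean algorithm to 97 and 67:
97 = 1×67 + 30
67 = 2×30 + 7
30 = 4×7 + 2
7 = 3×2 + 1
2 = 2×1 + 0
Since gcd(67, 97) = 1, back-substitute to write 1 as a combination:
1 = 7 − 3·2
1 = −3·30 + 13·7
1 = 13·67 − 29·30
1 = −29·97 + 42·67
So 67·42 ≡ 1 (mod 97).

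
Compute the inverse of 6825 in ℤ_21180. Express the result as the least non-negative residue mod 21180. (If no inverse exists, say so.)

no inverse exists

Compute gcd(6825, 21180):
21180 = 3×6825 + 705
6825 = 9×705 + 480
705 = 1×480 + 225
480 = 2×225 + 30
225 = 7×30 + 15
30 = 2×15 + 0
Since gcd = 15 > 1, 6825 is not a unit mod 21180.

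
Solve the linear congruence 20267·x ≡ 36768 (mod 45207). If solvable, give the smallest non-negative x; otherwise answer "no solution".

First find gcd(20267, 45207):
45207 = 2·20267 + 4673
20267 = 4·4673 + 1575
4673 = 2·1575 + 1523
1575 = 1·1523 + 52
1523 = 29·52 + 15
52 = 3·15 + 7
15 = 2·7 + 1
7 = 7·1 + 0
gcd = 1, so a unique solution mod 45207 exists.
Back-substitute for the Bézout coefficients:
1 = 15 − 2·7
1 = −2·52 + 7·15
1 = 7·1523 − 205·52
1 = −205·1575 + 212·1523
1 = 212·4673 − 629·1575
1 = −629·20267 + 2728·4673
1 = 2728·45207 − 6085·20267
So 20267·(-6085) ≡ 1 (mod 45207), giving 20267⁻¹ ≡ 39122.
x ≡ 20267⁻¹·36768 ≡ 39122·36768 ≡ 41370 (mod 45207).

41370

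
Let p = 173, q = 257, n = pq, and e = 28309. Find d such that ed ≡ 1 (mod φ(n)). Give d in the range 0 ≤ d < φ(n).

10429

φ(n) = (p−1)(q−1) = 172·256 = 44032.
Need d with 28309·d ≡ 1 (mod 44032). Apply the extended Euclidean algorithm:
44032 = 1·28309 + 15723
28309 = 1·15723 + 12586
15723 = 1·12586 + 3137
12586 = 4·3137 + 38
3137 = 82·38 + 21
38 = 1·21 + 17
21 = 1·17 + 4
17 = 4·4 + 1
4 = 4·1 + 0
Back-substitute:
1 = 17 − 4·4
1 = −4·21 + 5·17
1 = 5·38 − 9·21
1 = −9·3137 + 743·38
1 = 743·12586 − 2981·3137
1 = −2981·15723 + 3724·12586
1 = 3724·28309 − 6705·15723
1 = −6705·44032 + 10429·28309
So 28309·10429 ≡ 1 (mod 44032), hence d = 10429.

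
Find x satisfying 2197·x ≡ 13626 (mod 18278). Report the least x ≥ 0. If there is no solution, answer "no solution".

gcd(2197, 18278):
18278 = 8×2197 + 702
2197 = 3×702 + 91
702 = 7×91 + 65
91 = 1×65 + 26
65 = 2×26 + 13
26 = 2×13 + 0
gcd = 13, but 13 ∤ 13626, so the congruence has no solution.

no solution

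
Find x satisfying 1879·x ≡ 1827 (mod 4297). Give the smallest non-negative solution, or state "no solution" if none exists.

First find gcd(1879, 4297):
4297 = 2*1879 + 539
1879 = 3*539 + 262
539 = 2*262 + 15
262 = 17*15 + 7
15 = 2*7 + 1
7 = 7*1 + 0
gcd = 1, so a unique solution mod 4297 exists.
Back-substitute for the Bézout coefficients:
1 = 15 − 2·7
1 = −2·262 + 35·15
1 = 35·539 − 72·262
1 = −72·1879 + 251·539
1 = 251·4297 − 574·1879
So 1879·(-574) ≡ 1 (mod 4297), giving 1879⁻¹ ≡ 3723.
x ≡ 1879⁻¹·1827 ≡ 3723·1827 ≡ 4067 (mod 4297).

4067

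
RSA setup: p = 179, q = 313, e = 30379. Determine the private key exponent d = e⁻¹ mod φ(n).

45571

φ(n) = (p−1)(q−1) = 178·312 = 55536.
Need d with 30379·d ≡ 1 (mod 55536). Apply the extended Euclidean algorithm:
55536 = 1×30379 + 25157
30379 = 1×25157 + 5222
25157 = 4×5222 + 4269
5222 = 1×4269 + 953
4269 = 4×953 + 457
953 = 2×457 + 39
457 = 11×39 + 28
39 = 1×28 + 11
28 = 2×11 + 6
11 = 1×6 + 5
6 = 1×5 + 1
5 = 5×1 + 0
Back-substitute:
1 = 6 − 5
1 = −11 + 2·6
1 = 2·28 − 5·11
1 = −5·39 + 7·28
1 = 7·457 − 82·39
1 = −82·953 + 171·457
1 = 171·4269 − 766·953
1 = −766·5222 + 937·4269
1 = 937·25157 − 4514·5222
1 = −4514·30379 + 5451·25157
1 = 5451·55536 − 9965·30379
So 30379·(-9965) ≡ 1 (mod 55536), hence d ≡ -9965 ≡ 45571 (mod 55536).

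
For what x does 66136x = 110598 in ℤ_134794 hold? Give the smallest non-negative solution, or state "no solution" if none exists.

First find gcd(66136, 134794):
134794 = 2·66136 + 2522
66136 = 26·2522 + 564
2522 = 4·564 + 266
564 = 2·266 + 32
266 = 8·32 + 10
32 = 3·10 + 2
10 = 5·2 + 0
gcd = 2 and 2 | 110598, so solutions exist. Divide through by 2: 33068x ≡ 55299 (mod 67397).
Now find 33068⁻¹ mod 67397:
67397 = 2*33068 + 1261
33068 = 26*1261 + 282
1261 = 4*282 + 133
282 = 2*133 + 16
133 = 8*16 + 5
16 = 3*5 + 1
5 = 5*1 + 0
Back-substitute:
1 = 16 − 3·5
1 = −3·133 + 25·16
1 = 25·282 − 53·133
1 = −53·1261 + 237·282
1 = 237·33068 − 6215·1261
1 = −6215·67397 + 12667·33068
So 33068⁻¹ ≡ 12667 (mod 67397).
Then x ≡ 12667·55299 ≡ 15412 (mod 67397); the smallest non-negative solution is x = 15412.

15412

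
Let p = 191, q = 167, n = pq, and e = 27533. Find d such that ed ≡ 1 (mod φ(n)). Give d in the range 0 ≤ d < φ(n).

φ(n) = (p−1)(q−1) = 190·166 = 31540.
Need d with 27533·d ≡ 1 (mod 31540). Apply the extended Euclidean algorithm:
31540 = 1×27533 + 4007
27533 = 6×4007 + 3491
4007 = 1×3491 + 516
3491 = 6×516 + 395
516 = 1×395 + 121
395 = 3×121 + 32
121 = 3×32 + 25
32 = 1×25 + 7
25 = 3×7 + 4
7 = 1×4 + 3
4 = 1×3 + 1
3 = 3×1 + 0
Back-substitute:
1 = 4 − 3
1 = −7 + 2·4
1 = 2·25 − 7·7
1 = −7·32 + 9·25
1 = 9·121 − 34·32
1 = −34·395 + 111·121
1 = 111·516 − 145·395
1 = −145·3491 + 981·516
1 = 981·4007 − 1126·3491
1 = −1126·27533 + 7737·4007
1 = 7737·31540 − 8863·27533
So 27533·(-8863) ≡ 1 (mod 31540), hence d ≡ -8863 ≡ 22677 (mod 31540).

22677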